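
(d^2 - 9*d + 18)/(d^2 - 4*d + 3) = (d - 6)/(d - 1)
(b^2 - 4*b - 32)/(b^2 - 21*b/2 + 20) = 2*(b + 4)/(2*b - 5)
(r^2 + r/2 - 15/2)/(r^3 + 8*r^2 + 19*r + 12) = (r - 5/2)/(r^2 + 5*r + 4)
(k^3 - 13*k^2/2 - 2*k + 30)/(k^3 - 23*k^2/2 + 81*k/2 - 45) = (k + 2)/(k - 3)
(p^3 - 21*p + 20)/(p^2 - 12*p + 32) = (p^2 + 4*p - 5)/(p - 8)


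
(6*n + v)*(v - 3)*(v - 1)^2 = 6*n*v^3 - 30*n*v^2 + 42*n*v - 18*n + v^4 - 5*v^3 + 7*v^2 - 3*v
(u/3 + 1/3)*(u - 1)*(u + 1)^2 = u^4/3 + 2*u^3/3 - 2*u/3 - 1/3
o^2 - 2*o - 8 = (o - 4)*(o + 2)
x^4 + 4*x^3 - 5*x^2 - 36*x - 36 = (x - 3)*(x + 2)^2*(x + 3)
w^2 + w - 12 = (w - 3)*(w + 4)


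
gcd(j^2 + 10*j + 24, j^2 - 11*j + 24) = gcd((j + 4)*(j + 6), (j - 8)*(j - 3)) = 1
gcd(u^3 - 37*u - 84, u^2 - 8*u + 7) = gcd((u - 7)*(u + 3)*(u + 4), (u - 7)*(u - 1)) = u - 7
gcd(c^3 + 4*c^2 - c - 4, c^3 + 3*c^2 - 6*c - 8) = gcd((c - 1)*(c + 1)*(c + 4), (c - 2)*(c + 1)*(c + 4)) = c^2 + 5*c + 4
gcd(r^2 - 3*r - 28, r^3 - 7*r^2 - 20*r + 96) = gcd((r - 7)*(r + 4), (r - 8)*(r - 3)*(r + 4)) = r + 4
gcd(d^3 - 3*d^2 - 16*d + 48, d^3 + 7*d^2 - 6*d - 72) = d^2 + d - 12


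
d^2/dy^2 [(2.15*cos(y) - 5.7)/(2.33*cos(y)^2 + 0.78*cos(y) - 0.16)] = (10.0943100812319*(1 - cos(y)^2)^2 - 0.92274678111588*cos(y)^5 + 3.92215734310818*cos(y)^3 + 6.43541080453466*cos(y)^2 - 4.48162935338034*cos(y) - 10.936175548173)/(1.0*cos(y)^2 + 0.334763948497854*cos(y) - 0.0686695278969958)^3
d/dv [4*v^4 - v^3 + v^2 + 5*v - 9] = 16*v^3 - 3*v^2 + 2*v + 5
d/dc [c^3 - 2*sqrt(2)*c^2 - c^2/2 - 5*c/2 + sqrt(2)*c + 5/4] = 3*c^2 - 4*sqrt(2)*c - c - 5/2 + sqrt(2)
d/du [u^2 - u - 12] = 2*u - 1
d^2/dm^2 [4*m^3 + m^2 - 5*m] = 24*m + 2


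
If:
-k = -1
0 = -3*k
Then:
No Solution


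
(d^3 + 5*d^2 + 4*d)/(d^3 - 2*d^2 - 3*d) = (d + 4)/(d - 3)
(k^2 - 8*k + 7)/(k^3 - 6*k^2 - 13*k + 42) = (k - 1)/(k^2 + k - 6)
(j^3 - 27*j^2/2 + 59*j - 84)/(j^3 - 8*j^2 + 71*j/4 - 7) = 2*(j - 6)/(2*j - 1)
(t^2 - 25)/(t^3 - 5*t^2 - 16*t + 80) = (t + 5)/(t^2 - 16)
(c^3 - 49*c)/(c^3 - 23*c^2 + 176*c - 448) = c*(c + 7)/(c^2 - 16*c + 64)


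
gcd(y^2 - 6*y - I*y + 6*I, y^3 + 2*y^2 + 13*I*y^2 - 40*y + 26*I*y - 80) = 1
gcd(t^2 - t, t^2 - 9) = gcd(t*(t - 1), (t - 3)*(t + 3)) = 1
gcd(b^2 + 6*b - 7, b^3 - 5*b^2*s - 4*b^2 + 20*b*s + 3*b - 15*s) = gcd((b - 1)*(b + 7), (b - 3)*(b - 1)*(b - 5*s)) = b - 1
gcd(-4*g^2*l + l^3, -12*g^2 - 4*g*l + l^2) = 2*g + l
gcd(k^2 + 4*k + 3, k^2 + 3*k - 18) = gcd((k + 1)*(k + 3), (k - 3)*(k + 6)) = 1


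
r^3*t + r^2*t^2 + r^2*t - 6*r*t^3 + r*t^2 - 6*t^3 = (r - 2*t)*(r + 3*t)*(r*t + t)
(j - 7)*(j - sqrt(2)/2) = j^2 - 7*j - sqrt(2)*j/2 + 7*sqrt(2)/2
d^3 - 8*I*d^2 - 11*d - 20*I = (d - 5*I)*(d - 4*I)*(d + I)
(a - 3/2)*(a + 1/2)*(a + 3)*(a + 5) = a^4 + 7*a^3 + 25*a^2/4 - 21*a - 45/4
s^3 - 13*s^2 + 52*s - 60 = (s - 6)*(s - 5)*(s - 2)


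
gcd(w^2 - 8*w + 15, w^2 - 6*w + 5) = w - 5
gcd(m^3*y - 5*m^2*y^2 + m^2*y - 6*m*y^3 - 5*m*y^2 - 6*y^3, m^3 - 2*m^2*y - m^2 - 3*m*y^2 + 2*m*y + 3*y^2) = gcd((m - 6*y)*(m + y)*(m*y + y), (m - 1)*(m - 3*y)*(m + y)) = m + y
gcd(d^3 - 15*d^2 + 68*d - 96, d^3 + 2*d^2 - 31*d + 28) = d - 4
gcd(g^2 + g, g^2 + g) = g^2 + g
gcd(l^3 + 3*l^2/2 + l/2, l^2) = l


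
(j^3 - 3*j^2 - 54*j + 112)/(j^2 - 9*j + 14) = (j^2 - j - 56)/(j - 7)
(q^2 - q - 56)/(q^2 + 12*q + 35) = (q - 8)/(q + 5)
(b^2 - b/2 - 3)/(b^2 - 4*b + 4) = (b + 3/2)/(b - 2)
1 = 1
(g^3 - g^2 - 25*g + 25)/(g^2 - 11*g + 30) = (g^2 + 4*g - 5)/(g - 6)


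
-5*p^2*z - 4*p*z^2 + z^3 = z*(-5*p + z)*(p + z)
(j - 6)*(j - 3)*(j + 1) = j^3 - 8*j^2 + 9*j + 18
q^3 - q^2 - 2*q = q*(q - 2)*(q + 1)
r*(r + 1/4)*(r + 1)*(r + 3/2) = r^4 + 11*r^3/4 + 17*r^2/8 + 3*r/8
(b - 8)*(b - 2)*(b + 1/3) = b^3 - 29*b^2/3 + 38*b/3 + 16/3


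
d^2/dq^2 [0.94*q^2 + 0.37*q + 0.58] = 1.88000000000000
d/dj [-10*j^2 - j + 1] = -20*j - 1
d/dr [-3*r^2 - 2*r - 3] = -6*r - 2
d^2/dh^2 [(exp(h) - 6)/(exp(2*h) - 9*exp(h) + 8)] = (exp(4*h) - 15*exp(3*h) + 114*exp(2*h) - 222*exp(h) - 368)*exp(h)/(exp(6*h) - 27*exp(5*h) + 267*exp(4*h) - 1161*exp(3*h) + 2136*exp(2*h) - 1728*exp(h) + 512)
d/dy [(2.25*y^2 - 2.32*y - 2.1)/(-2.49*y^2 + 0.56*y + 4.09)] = (-4.5168*y^2 + 7.947*y - 8.3128)/(6.2001*y^4 - 2.7888*y^3 - 20.0546*y^2 + 4.5808*y + 16.7281)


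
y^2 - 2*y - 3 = (y - 3)*(y + 1)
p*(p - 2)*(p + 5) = p^3 + 3*p^2 - 10*p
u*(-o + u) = -o*u + u^2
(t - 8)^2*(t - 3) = t^3 - 19*t^2 + 112*t - 192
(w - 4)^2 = w^2 - 8*w + 16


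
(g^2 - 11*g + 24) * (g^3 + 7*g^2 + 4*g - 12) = g^5 - 4*g^4 - 49*g^3 + 112*g^2 + 228*g - 288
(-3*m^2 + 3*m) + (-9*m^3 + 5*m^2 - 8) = -9*m^3 + 2*m^2 + 3*m - 8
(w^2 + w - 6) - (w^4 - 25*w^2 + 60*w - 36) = -w^4 + 26*w^2 - 59*w + 30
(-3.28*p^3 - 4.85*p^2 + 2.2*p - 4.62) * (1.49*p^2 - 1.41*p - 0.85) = -4.8872*p^5 - 2.6017*p^4 + 12.9045*p^3 - 5.8633*p^2 + 4.6442*p + 3.927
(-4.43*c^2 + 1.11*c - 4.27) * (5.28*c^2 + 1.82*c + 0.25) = -23.3904*c^4 - 2.2018*c^3 - 21.6329*c^2 - 7.4939*c - 1.0675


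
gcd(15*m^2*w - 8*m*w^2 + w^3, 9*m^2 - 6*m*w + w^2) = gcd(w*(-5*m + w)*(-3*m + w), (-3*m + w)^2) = -3*m + w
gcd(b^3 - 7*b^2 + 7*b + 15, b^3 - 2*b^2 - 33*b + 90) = b^2 - 8*b + 15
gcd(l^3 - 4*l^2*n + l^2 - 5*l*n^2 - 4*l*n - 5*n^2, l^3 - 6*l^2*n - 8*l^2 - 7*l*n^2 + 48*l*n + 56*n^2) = l + n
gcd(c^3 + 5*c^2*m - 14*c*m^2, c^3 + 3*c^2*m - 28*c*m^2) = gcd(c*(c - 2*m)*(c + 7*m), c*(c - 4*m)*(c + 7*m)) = c^2 + 7*c*m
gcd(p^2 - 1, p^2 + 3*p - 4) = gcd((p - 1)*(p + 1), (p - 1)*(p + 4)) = p - 1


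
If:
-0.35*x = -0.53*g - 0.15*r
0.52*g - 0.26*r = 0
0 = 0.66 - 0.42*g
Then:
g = 1.57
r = 3.14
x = 3.73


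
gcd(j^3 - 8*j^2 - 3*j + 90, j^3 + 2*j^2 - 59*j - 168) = j + 3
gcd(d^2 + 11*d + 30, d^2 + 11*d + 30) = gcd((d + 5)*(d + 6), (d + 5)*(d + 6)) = d^2 + 11*d + 30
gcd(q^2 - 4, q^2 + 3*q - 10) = q - 2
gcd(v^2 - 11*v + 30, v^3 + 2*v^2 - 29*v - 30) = v - 5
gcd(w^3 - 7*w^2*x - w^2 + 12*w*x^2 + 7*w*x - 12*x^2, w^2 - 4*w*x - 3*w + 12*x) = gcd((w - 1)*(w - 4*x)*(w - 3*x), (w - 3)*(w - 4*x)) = -w + 4*x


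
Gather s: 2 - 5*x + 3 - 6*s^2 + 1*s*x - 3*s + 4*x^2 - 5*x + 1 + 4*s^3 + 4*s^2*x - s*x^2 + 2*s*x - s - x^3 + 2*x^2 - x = 4*s^3 + s^2*(4*x - 6) + s*(-x^2 + 3*x - 4) - x^3 + 6*x^2 - 11*x + 6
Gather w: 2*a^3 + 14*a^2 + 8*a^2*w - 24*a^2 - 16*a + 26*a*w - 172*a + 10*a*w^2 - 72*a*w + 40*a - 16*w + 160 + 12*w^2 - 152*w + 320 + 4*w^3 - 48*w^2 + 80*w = 2*a^3 - 10*a^2 - 148*a + 4*w^3 + w^2*(10*a - 36) + w*(8*a^2 - 46*a - 88) + 480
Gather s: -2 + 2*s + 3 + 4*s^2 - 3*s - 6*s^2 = -2*s^2 - s + 1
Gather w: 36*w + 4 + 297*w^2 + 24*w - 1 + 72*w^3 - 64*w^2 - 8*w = 72*w^3 + 233*w^2 + 52*w + 3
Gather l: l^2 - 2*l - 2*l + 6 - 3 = l^2 - 4*l + 3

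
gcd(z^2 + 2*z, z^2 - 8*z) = z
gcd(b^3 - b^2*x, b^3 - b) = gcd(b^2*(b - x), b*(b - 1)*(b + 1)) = b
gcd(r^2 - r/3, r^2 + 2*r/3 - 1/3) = r - 1/3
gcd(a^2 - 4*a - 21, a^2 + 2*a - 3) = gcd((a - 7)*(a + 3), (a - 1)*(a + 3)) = a + 3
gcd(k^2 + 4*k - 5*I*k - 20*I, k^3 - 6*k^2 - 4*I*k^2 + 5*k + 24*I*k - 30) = k - 5*I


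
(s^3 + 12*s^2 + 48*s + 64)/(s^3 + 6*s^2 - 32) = (s + 4)/(s - 2)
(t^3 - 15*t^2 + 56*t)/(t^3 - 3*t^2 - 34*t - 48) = t*(t - 7)/(t^2 + 5*t + 6)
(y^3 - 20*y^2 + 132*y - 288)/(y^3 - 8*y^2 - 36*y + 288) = (y - 6)/(y + 6)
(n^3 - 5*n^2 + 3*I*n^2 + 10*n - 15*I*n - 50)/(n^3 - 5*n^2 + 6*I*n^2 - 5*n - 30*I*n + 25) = (n - 2*I)/(n + I)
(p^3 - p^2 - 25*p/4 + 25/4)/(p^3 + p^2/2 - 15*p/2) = (2*p^2 + 3*p - 5)/(2*p*(p + 3))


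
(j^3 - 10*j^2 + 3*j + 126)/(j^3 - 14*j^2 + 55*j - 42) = (j + 3)/(j - 1)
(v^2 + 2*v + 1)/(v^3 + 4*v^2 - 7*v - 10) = (v + 1)/(v^2 + 3*v - 10)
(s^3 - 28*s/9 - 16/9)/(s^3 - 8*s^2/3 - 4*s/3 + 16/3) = (s + 2/3)/(s - 2)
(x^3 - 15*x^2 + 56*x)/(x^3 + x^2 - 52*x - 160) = x*(x - 7)/(x^2 + 9*x + 20)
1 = 1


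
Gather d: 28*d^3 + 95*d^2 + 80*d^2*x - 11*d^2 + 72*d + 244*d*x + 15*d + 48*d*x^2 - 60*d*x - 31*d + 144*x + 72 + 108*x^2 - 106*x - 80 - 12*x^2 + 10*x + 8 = 28*d^3 + d^2*(80*x + 84) + d*(48*x^2 + 184*x + 56) + 96*x^2 + 48*x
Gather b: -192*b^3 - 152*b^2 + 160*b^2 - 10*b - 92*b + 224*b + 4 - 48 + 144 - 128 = -192*b^3 + 8*b^2 + 122*b - 28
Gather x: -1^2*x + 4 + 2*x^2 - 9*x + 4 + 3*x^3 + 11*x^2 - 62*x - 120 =3*x^3 + 13*x^2 - 72*x - 112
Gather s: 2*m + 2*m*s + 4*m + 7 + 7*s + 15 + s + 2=6*m + s*(2*m + 8) + 24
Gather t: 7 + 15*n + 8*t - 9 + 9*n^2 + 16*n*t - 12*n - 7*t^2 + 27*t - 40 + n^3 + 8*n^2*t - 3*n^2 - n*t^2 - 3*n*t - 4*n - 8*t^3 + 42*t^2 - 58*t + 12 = n^3 + 6*n^2 - n - 8*t^3 + t^2*(35 - n) + t*(8*n^2 + 13*n - 23) - 30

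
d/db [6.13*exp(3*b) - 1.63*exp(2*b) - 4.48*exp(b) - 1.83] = (18.39*exp(2*b) - 3.26*exp(b) - 4.48)*exp(b)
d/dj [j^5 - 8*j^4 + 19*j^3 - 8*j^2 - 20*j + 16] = 5*j^4 - 32*j^3 + 57*j^2 - 16*j - 20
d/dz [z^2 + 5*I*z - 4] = 2*z + 5*I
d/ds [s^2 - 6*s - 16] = 2*s - 6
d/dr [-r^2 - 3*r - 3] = -2*r - 3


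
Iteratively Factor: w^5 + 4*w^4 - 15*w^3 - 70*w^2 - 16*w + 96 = (w + 4)*(w^4 - 15*w^2 - 10*w + 24) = (w + 3)*(w + 4)*(w^3 - 3*w^2 - 6*w + 8) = (w - 1)*(w + 3)*(w + 4)*(w^2 - 2*w - 8) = (w - 4)*(w - 1)*(w + 3)*(w + 4)*(w + 2)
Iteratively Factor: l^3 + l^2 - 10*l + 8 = (l - 2)*(l^2 + 3*l - 4) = (l - 2)*(l - 1)*(l + 4)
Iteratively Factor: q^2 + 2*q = (q + 2)*(q)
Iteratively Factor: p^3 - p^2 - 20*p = (p - 5)*(p^2 + 4*p) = p*(p - 5)*(p + 4)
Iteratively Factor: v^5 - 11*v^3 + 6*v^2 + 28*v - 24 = (v + 2)*(v^4 - 2*v^3 - 7*v^2 + 20*v - 12) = (v - 1)*(v + 2)*(v^3 - v^2 - 8*v + 12) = (v - 1)*(v + 2)*(v + 3)*(v^2 - 4*v + 4) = (v - 2)*(v - 1)*(v + 2)*(v + 3)*(v - 2)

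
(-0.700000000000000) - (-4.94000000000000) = 4.24000000000000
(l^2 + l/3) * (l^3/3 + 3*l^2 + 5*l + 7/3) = l^5/3 + 28*l^4/9 + 6*l^3 + 4*l^2 + 7*l/9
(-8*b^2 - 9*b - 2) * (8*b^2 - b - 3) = -64*b^4 - 64*b^3 + 17*b^2 + 29*b + 6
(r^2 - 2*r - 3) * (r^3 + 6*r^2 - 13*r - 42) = r^5 + 4*r^4 - 28*r^3 - 34*r^2 + 123*r + 126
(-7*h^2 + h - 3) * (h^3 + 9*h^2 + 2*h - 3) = -7*h^5 - 62*h^4 - 8*h^3 - 4*h^2 - 9*h + 9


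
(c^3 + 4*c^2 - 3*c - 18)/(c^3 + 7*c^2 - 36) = (c + 3)/(c + 6)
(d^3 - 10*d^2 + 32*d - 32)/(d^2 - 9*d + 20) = (d^2 - 6*d + 8)/(d - 5)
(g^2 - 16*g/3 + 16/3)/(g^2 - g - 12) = (g - 4/3)/(g + 3)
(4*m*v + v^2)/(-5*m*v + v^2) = (4*m + v)/(-5*m + v)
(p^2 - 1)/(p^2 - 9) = (p^2 - 1)/(p^2 - 9)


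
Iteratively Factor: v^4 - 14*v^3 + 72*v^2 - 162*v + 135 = (v - 3)*(v^3 - 11*v^2 + 39*v - 45) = (v - 3)^2*(v^2 - 8*v + 15) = (v - 3)^3*(v - 5)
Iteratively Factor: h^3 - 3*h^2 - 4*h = (h)*(h^2 - 3*h - 4) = h*(h + 1)*(h - 4)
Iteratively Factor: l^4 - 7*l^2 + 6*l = (l - 1)*(l^3 + l^2 - 6*l) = l*(l - 1)*(l^2 + l - 6) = l*(l - 1)*(l + 3)*(l - 2)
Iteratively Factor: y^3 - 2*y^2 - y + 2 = (y - 2)*(y^2 - 1) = (y - 2)*(y + 1)*(y - 1)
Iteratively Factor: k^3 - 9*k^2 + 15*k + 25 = (k + 1)*(k^2 - 10*k + 25) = (k - 5)*(k + 1)*(k - 5)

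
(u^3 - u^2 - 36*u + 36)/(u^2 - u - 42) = (u^2 - 7*u + 6)/(u - 7)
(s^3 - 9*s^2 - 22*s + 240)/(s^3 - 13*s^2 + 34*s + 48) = (s + 5)/(s + 1)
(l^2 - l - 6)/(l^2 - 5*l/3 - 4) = 3*(l + 2)/(3*l + 4)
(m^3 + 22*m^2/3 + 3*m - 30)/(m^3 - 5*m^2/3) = 1 + 9/m + 18/m^2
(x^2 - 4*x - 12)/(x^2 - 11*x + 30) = (x + 2)/(x - 5)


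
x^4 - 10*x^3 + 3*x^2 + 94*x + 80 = (x - 8)*(x - 5)*(x + 1)*(x + 2)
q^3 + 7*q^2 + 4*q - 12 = (q - 1)*(q + 2)*(q + 6)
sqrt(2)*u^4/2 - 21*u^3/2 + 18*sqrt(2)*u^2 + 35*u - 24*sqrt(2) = (u - 8*sqrt(2))*(u - 3*sqrt(2))*(u - sqrt(2)/2)*(sqrt(2)*u/2 + 1)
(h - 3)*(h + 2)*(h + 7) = h^3 + 6*h^2 - 13*h - 42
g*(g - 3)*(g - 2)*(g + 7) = g^4 + 2*g^3 - 29*g^2 + 42*g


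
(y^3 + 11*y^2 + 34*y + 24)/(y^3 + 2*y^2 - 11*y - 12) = (y + 6)/(y - 3)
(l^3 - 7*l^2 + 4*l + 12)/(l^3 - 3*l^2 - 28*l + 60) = (l + 1)/(l + 5)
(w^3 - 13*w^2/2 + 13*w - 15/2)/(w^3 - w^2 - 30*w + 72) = (2*w^2 - 7*w + 5)/(2*(w^2 + 2*w - 24))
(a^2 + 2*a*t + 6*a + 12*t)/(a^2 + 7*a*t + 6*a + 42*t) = (a + 2*t)/(a + 7*t)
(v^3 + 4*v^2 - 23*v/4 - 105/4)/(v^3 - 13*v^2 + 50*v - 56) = (4*v^3 + 16*v^2 - 23*v - 105)/(4*(v^3 - 13*v^2 + 50*v - 56))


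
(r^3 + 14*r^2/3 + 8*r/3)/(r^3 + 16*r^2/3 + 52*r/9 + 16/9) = 3*r/(3*r + 2)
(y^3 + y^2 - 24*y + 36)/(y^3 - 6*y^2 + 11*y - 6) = (y + 6)/(y - 1)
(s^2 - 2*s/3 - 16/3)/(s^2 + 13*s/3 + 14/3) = (3*s - 8)/(3*s + 7)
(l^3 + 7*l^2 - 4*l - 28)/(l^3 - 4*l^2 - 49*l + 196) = (l^2 - 4)/(l^2 - 11*l + 28)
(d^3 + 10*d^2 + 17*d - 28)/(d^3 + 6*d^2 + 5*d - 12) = (d + 7)/(d + 3)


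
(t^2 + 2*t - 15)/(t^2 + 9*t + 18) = (t^2 + 2*t - 15)/(t^2 + 9*t + 18)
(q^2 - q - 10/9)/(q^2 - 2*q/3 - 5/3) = (q + 2/3)/(q + 1)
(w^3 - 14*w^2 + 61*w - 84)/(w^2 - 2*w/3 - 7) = 3*(w^2 - 11*w + 28)/(3*w + 7)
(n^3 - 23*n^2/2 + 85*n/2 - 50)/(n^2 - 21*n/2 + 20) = (n^2 - 9*n + 20)/(n - 8)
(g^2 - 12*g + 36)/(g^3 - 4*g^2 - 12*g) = (g - 6)/(g*(g + 2))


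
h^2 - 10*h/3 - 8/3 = (h - 4)*(h + 2/3)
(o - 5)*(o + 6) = o^2 + o - 30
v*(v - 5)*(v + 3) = v^3 - 2*v^2 - 15*v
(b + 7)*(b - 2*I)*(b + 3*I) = b^3 + 7*b^2 + I*b^2 + 6*b + 7*I*b + 42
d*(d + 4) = d^2 + 4*d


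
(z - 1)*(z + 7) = z^2 + 6*z - 7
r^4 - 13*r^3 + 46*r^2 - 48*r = r*(r - 8)*(r - 3)*(r - 2)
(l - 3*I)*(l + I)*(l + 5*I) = l^3 + 3*I*l^2 + 13*l + 15*I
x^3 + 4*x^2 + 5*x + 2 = (x + 1)^2*(x + 2)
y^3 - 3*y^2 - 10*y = y*(y - 5)*(y + 2)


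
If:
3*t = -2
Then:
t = -2/3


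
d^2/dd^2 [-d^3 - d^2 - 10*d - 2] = -6*d - 2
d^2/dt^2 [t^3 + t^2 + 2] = 6*t + 2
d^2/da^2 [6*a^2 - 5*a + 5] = 12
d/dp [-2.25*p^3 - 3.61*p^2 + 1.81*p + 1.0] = -6.75*p^2 - 7.22*p + 1.81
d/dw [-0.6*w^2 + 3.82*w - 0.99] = 3.82 - 1.2*w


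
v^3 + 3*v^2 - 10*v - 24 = (v - 3)*(v + 2)*(v + 4)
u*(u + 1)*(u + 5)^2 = u^4 + 11*u^3 + 35*u^2 + 25*u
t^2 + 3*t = t*(t + 3)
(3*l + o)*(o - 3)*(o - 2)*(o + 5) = 3*l*o^3 - 57*l*o + 90*l + o^4 - 19*o^2 + 30*o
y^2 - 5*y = y*(y - 5)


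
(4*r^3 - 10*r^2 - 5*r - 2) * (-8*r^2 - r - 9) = -32*r^5 + 76*r^4 + 14*r^3 + 111*r^2 + 47*r + 18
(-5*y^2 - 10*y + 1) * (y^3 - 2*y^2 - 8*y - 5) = -5*y^5 + 61*y^3 + 103*y^2 + 42*y - 5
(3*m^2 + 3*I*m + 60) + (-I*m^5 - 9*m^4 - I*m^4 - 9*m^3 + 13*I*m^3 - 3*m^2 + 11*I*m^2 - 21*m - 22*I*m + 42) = -I*m^5 - 9*m^4 - I*m^4 - 9*m^3 + 13*I*m^3 + 11*I*m^2 - 21*m - 19*I*m + 102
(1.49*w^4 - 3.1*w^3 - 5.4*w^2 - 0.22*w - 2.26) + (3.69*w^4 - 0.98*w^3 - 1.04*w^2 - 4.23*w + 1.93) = 5.18*w^4 - 4.08*w^3 - 6.44*w^2 - 4.45*w - 0.33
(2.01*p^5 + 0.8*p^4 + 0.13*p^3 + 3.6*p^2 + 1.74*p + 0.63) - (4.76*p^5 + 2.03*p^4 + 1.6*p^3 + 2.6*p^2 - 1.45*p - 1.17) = -2.75*p^5 - 1.23*p^4 - 1.47*p^3 + 1.0*p^2 + 3.19*p + 1.8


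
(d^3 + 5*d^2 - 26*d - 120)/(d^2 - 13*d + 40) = (d^2 + 10*d + 24)/(d - 8)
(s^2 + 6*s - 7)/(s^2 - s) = (s + 7)/s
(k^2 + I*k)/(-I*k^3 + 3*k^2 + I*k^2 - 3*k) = (-k - I)/(I*k^2 - 3*k - I*k + 3)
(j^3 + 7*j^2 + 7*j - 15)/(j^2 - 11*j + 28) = (j^3 + 7*j^2 + 7*j - 15)/(j^2 - 11*j + 28)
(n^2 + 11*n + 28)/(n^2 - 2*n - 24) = (n + 7)/(n - 6)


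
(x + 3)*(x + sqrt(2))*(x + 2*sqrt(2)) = x^3 + 3*x^2 + 3*sqrt(2)*x^2 + 4*x + 9*sqrt(2)*x + 12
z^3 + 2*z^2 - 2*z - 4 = (z + 2)*(z - sqrt(2))*(z + sqrt(2))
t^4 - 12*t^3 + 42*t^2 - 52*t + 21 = (t - 7)*(t - 3)*(t - 1)^2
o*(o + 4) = o^2 + 4*o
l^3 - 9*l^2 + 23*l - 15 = (l - 5)*(l - 3)*(l - 1)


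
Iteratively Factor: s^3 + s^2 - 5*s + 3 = (s - 1)*(s^2 + 2*s - 3) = (s - 1)*(s + 3)*(s - 1)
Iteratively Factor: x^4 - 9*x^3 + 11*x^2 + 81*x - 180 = (x - 4)*(x^3 - 5*x^2 - 9*x + 45) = (x - 4)*(x + 3)*(x^2 - 8*x + 15) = (x - 4)*(x - 3)*(x + 3)*(x - 5)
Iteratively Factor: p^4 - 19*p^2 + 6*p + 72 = (p + 4)*(p^3 - 4*p^2 - 3*p + 18) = (p + 2)*(p + 4)*(p^2 - 6*p + 9) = (p - 3)*(p + 2)*(p + 4)*(p - 3)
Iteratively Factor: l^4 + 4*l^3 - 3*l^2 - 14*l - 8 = (l + 1)*(l^3 + 3*l^2 - 6*l - 8) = (l + 1)^2*(l^2 + 2*l - 8) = (l - 2)*(l + 1)^2*(l + 4)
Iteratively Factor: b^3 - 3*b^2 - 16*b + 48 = (b - 4)*(b^2 + b - 12) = (b - 4)*(b - 3)*(b + 4)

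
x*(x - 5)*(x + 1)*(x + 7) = x^4 + 3*x^3 - 33*x^2 - 35*x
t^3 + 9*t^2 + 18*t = t*(t + 3)*(t + 6)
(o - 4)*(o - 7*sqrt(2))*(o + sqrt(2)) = o^3 - 6*sqrt(2)*o^2 - 4*o^2 - 14*o + 24*sqrt(2)*o + 56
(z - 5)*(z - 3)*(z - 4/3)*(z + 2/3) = z^4 - 26*z^3/3 + 175*z^2/9 - 26*z/9 - 40/3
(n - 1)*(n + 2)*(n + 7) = n^3 + 8*n^2 + 5*n - 14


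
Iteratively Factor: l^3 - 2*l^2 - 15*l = (l - 5)*(l^2 + 3*l) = l*(l - 5)*(l + 3)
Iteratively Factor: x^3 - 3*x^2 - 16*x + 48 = (x - 3)*(x^2 - 16) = (x - 4)*(x - 3)*(x + 4)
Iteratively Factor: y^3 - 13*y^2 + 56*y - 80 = (y - 4)*(y^2 - 9*y + 20) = (y - 5)*(y - 4)*(y - 4)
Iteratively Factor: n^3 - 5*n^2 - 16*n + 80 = (n - 5)*(n^2 - 16) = (n - 5)*(n + 4)*(n - 4)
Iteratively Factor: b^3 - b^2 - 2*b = (b - 2)*(b^2 + b) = b*(b - 2)*(b + 1)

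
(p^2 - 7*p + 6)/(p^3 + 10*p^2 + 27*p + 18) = (p^2 - 7*p + 6)/(p^3 + 10*p^2 + 27*p + 18)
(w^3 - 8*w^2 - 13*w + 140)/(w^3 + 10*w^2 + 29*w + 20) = (w^2 - 12*w + 35)/(w^2 + 6*w + 5)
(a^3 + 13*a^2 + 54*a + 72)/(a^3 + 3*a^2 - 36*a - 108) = (a + 4)/(a - 6)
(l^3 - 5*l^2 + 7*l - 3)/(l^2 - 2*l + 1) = l - 3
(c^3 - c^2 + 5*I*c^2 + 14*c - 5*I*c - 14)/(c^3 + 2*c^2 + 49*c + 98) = (c^2 - c*(1 + 2*I) + 2*I)/(c^2 + c*(2 - 7*I) - 14*I)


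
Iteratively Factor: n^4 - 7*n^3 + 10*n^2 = (n)*(n^3 - 7*n^2 + 10*n) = n*(n - 2)*(n^2 - 5*n) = n*(n - 5)*(n - 2)*(n)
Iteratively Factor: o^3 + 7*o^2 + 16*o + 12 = (o + 3)*(o^2 + 4*o + 4) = (o + 2)*(o + 3)*(o + 2)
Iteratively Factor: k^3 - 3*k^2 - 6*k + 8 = (k - 4)*(k^2 + k - 2) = (k - 4)*(k + 2)*(k - 1)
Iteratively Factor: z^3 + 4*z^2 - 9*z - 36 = (z + 4)*(z^2 - 9) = (z + 3)*(z + 4)*(z - 3)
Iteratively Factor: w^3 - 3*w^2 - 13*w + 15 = (w - 1)*(w^2 - 2*w - 15) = (w - 1)*(w + 3)*(w - 5)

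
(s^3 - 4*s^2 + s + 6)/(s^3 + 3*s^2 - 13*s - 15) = (s - 2)/(s + 5)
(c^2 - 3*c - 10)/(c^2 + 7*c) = (c^2 - 3*c - 10)/(c*(c + 7))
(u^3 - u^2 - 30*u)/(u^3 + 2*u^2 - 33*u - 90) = u/(u + 3)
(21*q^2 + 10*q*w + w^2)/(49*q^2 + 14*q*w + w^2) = (3*q + w)/(7*q + w)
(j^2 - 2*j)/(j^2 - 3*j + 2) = j/(j - 1)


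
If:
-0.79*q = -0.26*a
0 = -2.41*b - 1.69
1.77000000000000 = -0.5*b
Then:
No Solution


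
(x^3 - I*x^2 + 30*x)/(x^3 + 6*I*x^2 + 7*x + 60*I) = x*(x - 6*I)/(x^2 + I*x + 12)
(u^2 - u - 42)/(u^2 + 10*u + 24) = (u - 7)/(u + 4)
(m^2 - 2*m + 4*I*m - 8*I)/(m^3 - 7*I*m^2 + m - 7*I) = (m^2 + m*(-2 + 4*I) - 8*I)/(m^3 - 7*I*m^2 + m - 7*I)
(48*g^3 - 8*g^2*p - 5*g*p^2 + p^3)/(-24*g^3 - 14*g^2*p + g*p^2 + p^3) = (-4*g + p)/(2*g + p)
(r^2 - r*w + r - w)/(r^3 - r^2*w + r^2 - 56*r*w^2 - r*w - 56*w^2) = (r - w)/(r^2 - r*w - 56*w^2)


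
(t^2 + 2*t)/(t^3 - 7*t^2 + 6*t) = (t + 2)/(t^2 - 7*t + 6)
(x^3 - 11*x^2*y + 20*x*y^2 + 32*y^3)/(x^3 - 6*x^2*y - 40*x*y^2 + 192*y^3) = (x + y)/(x + 6*y)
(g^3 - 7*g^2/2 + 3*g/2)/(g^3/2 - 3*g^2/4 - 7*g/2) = 2*(-2*g^2 + 7*g - 3)/(-2*g^2 + 3*g + 14)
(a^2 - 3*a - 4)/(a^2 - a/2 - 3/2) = 2*(a - 4)/(2*a - 3)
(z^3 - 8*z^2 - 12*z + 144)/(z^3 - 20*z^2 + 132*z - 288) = (z + 4)/(z - 8)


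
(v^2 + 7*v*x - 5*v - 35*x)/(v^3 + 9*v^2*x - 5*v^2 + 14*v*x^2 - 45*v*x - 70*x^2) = 1/(v + 2*x)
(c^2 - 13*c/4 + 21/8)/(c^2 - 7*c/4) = (c - 3/2)/c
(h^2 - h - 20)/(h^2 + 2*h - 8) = (h - 5)/(h - 2)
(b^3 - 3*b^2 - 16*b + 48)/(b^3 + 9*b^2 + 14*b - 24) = (b^2 - 7*b + 12)/(b^2 + 5*b - 6)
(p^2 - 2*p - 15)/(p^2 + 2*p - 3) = (p - 5)/(p - 1)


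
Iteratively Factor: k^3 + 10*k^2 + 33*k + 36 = (k + 3)*(k^2 + 7*k + 12) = (k + 3)^2*(k + 4)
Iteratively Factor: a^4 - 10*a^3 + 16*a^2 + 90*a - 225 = (a - 5)*(a^3 - 5*a^2 - 9*a + 45) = (a - 5)*(a - 3)*(a^2 - 2*a - 15) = (a - 5)^2*(a - 3)*(a + 3)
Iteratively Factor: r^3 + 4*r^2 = (r)*(r^2 + 4*r) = r^2*(r + 4)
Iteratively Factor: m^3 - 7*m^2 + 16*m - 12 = (m - 3)*(m^2 - 4*m + 4) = (m - 3)*(m - 2)*(m - 2)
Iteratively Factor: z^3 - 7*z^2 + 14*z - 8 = (z - 2)*(z^2 - 5*z + 4) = (z - 2)*(z - 1)*(z - 4)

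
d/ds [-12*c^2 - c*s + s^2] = -c + 2*s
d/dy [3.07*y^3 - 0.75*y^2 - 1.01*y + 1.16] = 9.21*y^2 - 1.5*y - 1.01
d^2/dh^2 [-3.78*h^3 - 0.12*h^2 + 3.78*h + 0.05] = -22.68*h - 0.24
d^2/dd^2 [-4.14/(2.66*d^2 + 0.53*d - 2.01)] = (58.585968*d^2 + 11.673144*d - 4.14*(5.32*d + 0.53)*(10.64*d + 1.06) - 44.269848)/(2.66*d^2 + 0.53*d - 2.01)^3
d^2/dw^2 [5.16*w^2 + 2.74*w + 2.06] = 10.3200000000000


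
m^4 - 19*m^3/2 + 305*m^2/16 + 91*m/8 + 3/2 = (m - 6)*(m - 4)*(m + 1/4)^2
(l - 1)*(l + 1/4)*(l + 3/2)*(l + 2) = l^4 + 11*l^3/4 + l^2/8 - 25*l/8 - 3/4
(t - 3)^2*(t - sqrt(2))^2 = t^4 - 6*t^3 - 2*sqrt(2)*t^3 + 11*t^2 + 12*sqrt(2)*t^2 - 18*sqrt(2)*t - 12*t + 18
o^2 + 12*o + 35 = (o + 5)*(o + 7)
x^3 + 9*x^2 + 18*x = x*(x + 3)*(x + 6)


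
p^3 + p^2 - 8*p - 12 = (p - 3)*(p + 2)^2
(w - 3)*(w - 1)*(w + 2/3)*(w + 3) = w^4 - w^3/3 - 29*w^2/3 + 3*w + 6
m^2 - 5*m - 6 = (m - 6)*(m + 1)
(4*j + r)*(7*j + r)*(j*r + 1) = 28*j^3*r + 11*j^2*r^2 + 28*j^2 + j*r^3 + 11*j*r + r^2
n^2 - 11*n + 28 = (n - 7)*(n - 4)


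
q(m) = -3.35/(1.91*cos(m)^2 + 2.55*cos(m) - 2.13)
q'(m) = -3.35*(3.82*sin(m)*cos(m) + 2.55*sin(m))/(1.91*cos(m)^2 + 2.55*cos(m) - 2.13)^2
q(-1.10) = 5.77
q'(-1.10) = 37.96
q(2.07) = 1.15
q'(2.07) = -0.25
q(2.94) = 1.20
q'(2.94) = 0.10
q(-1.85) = 1.25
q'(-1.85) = 0.67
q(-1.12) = 5.10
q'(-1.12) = 29.49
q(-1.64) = 1.46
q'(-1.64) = 1.45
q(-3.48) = 1.18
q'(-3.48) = 0.15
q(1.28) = 2.70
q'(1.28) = -7.59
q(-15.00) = 1.13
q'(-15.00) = -0.09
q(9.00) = 1.17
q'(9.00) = 0.16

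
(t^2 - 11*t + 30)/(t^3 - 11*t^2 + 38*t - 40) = (t - 6)/(t^2 - 6*t + 8)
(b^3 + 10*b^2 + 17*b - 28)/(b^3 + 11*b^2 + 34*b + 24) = (b^2 + 6*b - 7)/(b^2 + 7*b + 6)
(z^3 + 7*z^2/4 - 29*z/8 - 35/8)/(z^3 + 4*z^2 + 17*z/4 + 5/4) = (4*z - 7)/(2*(2*z + 1))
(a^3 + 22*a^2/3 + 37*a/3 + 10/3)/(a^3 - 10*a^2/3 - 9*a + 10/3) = (3*a^2 + 16*a + 5)/(3*a^2 - 16*a + 5)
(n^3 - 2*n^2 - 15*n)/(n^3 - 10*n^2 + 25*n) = (n + 3)/(n - 5)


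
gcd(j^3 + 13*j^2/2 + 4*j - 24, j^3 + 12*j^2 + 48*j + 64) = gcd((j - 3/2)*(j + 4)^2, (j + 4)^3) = j^2 + 8*j + 16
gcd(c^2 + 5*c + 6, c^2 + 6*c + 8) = c + 2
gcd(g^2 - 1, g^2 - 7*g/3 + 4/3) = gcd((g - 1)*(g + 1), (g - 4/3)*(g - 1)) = g - 1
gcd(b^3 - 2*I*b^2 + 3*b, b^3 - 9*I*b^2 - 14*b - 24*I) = b + I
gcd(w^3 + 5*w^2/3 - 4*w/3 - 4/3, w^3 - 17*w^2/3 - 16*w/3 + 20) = w + 2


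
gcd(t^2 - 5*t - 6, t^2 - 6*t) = t - 6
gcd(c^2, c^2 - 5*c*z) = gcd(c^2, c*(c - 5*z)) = c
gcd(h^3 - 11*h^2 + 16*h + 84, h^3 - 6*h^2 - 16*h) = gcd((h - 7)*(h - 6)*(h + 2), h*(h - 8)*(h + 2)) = h + 2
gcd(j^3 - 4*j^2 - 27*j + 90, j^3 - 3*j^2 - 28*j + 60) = j^2 - j - 30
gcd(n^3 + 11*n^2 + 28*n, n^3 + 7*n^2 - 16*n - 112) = n^2 + 11*n + 28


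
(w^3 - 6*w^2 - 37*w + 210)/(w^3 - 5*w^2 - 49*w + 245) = (w + 6)/(w + 7)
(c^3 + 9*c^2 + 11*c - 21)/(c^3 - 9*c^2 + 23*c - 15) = (c^2 + 10*c + 21)/(c^2 - 8*c + 15)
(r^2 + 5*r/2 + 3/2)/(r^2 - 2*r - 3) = (r + 3/2)/(r - 3)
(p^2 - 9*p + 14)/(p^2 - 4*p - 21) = (p - 2)/(p + 3)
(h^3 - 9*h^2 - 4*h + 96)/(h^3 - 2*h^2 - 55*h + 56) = (h^2 - h - 12)/(h^2 + 6*h - 7)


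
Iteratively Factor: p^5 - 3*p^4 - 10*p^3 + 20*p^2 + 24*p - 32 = (p - 1)*(p^4 - 2*p^3 - 12*p^2 + 8*p + 32) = (p - 2)*(p - 1)*(p^3 - 12*p - 16) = (p - 4)*(p - 2)*(p - 1)*(p^2 + 4*p + 4) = (p - 4)*(p - 2)*(p - 1)*(p + 2)*(p + 2)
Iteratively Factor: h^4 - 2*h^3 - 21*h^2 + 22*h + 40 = (h + 1)*(h^3 - 3*h^2 - 18*h + 40) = (h + 1)*(h + 4)*(h^2 - 7*h + 10) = (h - 2)*(h + 1)*(h + 4)*(h - 5)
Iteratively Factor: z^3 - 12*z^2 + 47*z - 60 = (z - 5)*(z^2 - 7*z + 12) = (z - 5)*(z - 3)*(z - 4)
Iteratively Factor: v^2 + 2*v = (v)*(v + 2)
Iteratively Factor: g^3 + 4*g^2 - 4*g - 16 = (g + 2)*(g^2 + 2*g - 8) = (g + 2)*(g + 4)*(g - 2)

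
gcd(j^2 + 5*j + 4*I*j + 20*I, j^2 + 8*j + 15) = j + 5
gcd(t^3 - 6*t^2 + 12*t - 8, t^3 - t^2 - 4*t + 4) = t - 2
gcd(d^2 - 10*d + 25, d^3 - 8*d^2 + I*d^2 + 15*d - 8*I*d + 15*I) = d - 5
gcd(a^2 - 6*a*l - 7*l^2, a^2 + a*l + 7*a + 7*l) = a + l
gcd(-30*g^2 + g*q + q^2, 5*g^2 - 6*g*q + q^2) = -5*g + q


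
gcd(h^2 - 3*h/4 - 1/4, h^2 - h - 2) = 1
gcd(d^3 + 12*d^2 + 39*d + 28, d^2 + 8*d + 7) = d^2 + 8*d + 7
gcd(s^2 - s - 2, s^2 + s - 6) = s - 2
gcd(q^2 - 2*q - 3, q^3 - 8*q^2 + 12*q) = 1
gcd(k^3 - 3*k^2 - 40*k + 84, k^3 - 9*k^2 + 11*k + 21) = k - 7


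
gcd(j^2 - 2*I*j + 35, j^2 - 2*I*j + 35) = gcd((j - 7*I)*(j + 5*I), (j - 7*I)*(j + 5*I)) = j^2 - 2*I*j + 35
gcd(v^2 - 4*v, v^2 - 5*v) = v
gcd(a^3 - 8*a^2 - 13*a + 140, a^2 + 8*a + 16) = a + 4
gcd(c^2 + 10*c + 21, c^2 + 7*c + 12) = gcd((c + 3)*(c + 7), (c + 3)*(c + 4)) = c + 3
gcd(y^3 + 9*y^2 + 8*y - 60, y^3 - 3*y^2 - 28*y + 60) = y^2 + 3*y - 10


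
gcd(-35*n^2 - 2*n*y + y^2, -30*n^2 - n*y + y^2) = 5*n + y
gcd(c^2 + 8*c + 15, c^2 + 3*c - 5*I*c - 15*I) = c + 3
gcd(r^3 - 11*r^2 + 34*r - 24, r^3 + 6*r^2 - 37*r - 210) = r - 6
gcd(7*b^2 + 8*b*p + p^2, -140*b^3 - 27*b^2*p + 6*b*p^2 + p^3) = 7*b + p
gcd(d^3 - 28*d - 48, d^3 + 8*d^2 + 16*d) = d + 4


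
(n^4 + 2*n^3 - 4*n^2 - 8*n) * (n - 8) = n^5 - 6*n^4 - 20*n^3 + 24*n^2 + 64*n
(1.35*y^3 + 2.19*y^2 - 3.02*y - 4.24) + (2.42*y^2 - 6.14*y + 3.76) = 1.35*y^3 + 4.61*y^2 - 9.16*y - 0.48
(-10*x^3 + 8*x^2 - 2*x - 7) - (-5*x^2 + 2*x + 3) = -10*x^3 + 13*x^2 - 4*x - 10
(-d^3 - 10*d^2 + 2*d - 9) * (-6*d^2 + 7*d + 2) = 6*d^5 + 53*d^4 - 84*d^3 + 48*d^2 - 59*d - 18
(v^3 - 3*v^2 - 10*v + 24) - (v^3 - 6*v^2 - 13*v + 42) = 3*v^2 + 3*v - 18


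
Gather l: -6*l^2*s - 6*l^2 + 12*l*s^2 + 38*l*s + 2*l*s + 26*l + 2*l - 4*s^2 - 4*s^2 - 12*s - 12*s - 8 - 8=l^2*(-6*s - 6) + l*(12*s^2 + 40*s + 28) - 8*s^2 - 24*s - 16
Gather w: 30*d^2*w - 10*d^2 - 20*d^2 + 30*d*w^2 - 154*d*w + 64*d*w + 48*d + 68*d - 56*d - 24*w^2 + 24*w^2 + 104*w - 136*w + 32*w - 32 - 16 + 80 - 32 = -30*d^2 + 30*d*w^2 + 60*d + w*(30*d^2 - 90*d)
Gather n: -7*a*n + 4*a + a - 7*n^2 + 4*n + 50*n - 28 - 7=5*a - 7*n^2 + n*(54 - 7*a) - 35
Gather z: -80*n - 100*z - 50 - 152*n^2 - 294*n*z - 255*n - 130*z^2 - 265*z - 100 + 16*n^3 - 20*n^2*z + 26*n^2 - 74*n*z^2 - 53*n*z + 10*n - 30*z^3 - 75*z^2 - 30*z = 16*n^3 - 126*n^2 - 325*n - 30*z^3 + z^2*(-74*n - 205) + z*(-20*n^2 - 347*n - 395) - 150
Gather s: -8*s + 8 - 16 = -8*s - 8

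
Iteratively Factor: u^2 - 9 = (u + 3)*(u - 3)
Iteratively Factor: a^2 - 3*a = (a - 3)*(a)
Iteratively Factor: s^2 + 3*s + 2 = (s + 2)*(s + 1)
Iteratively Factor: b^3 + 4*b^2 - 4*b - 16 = (b - 2)*(b^2 + 6*b + 8) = (b - 2)*(b + 4)*(b + 2)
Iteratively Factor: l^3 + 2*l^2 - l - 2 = (l + 2)*(l^2 - 1) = (l - 1)*(l + 2)*(l + 1)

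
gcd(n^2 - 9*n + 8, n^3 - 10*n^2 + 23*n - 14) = n - 1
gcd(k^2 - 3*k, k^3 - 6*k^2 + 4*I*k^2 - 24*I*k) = k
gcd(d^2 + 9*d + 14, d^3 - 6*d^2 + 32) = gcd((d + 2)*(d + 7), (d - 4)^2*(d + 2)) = d + 2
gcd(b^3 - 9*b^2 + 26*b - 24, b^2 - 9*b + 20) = b - 4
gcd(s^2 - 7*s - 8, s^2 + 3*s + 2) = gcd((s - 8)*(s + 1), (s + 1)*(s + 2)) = s + 1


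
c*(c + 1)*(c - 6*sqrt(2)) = c^3 - 6*sqrt(2)*c^2 + c^2 - 6*sqrt(2)*c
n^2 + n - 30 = (n - 5)*(n + 6)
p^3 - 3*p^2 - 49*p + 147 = (p - 7)*(p - 3)*(p + 7)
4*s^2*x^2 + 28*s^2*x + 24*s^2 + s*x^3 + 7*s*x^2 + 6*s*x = (4*s + x)*(x + 6)*(s*x + s)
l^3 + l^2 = l^2*(l + 1)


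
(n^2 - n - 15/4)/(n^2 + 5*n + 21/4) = (2*n - 5)/(2*n + 7)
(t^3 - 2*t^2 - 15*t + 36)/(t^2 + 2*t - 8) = (t^2 - 6*t + 9)/(t - 2)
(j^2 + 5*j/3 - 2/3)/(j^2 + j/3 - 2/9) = 3*(j + 2)/(3*j + 2)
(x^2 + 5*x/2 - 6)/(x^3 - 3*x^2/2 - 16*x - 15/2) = (-2*x^2 - 5*x + 12)/(-2*x^3 + 3*x^2 + 32*x + 15)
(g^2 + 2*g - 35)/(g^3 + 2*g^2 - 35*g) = 1/g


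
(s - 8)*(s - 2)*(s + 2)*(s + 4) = s^4 - 4*s^3 - 36*s^2 + 16*s + 128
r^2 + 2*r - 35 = (r - 5)*(r + 7)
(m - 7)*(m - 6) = m^2 - 13*m + 42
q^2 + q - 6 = (q - 2)*(q + 3)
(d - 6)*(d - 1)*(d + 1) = d^3 - 6*d^2 - d + 6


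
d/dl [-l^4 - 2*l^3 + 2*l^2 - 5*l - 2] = -4*l^3 - 6*l^2 + 4*l - 5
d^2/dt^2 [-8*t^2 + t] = -16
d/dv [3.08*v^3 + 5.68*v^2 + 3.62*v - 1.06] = 9.24*v^2 + 11.36*v + 3.62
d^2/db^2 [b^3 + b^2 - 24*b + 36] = 6*b + 2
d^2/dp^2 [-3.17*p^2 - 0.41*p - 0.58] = -6.34000000000000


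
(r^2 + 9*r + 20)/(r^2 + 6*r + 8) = (r + 5)/(r + 2)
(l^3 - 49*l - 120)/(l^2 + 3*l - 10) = (l^2 - 5*l - 24)/(l - 2)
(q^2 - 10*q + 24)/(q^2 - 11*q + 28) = (q - 6)/(q - 7)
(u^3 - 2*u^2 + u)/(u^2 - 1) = u*(u - 1)/(u + 1)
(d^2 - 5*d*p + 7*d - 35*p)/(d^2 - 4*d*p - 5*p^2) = (d + 7)/(d + p)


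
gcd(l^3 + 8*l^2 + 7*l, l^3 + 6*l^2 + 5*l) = l^2 + l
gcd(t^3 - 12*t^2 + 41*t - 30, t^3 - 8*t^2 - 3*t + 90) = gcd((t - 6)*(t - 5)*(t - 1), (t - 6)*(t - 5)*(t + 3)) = t^2 - 11*t + 30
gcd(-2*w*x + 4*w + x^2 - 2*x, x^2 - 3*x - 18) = 1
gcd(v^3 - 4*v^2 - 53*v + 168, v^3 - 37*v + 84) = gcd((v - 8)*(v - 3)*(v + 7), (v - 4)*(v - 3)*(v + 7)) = v^2 + 4*v - 21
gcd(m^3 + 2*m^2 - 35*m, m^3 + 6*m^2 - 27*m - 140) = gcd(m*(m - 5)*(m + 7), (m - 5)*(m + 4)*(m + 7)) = m^2 + 2*m - 35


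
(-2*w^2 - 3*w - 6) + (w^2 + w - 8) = -w^2 - 2*w - 14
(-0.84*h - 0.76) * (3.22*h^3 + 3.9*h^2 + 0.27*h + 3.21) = -2.7048*h^4 - 5.7232*h^3 - 3.1908*h^2 - 2.9016*h - 2.4396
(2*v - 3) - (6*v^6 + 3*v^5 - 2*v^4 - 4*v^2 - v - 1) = -6*v^6 - 3*v^5 + 2*v^4 + 4*v^2 + 3*v - 2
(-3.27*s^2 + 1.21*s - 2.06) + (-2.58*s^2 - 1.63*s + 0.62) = -5.85*s^2 - 0.42*s - 1.44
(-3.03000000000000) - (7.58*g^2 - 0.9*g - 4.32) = -7.58*g^2 + 0.9*g + 1.29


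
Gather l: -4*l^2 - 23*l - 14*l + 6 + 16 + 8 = -4*l^2 - 37*l + 30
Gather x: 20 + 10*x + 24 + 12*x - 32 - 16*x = 6*x + 12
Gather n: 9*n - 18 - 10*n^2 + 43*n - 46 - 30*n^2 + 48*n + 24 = -40*n^2 + 100*n - 40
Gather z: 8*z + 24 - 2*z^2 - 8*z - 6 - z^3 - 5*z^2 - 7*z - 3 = -z^3 - 7*z^2 - 7*z + 15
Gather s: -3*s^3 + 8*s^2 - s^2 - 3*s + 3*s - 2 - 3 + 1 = -3*s^3 + 7*s^2 - 4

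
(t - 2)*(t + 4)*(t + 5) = t^3 + 7*t^2 + 2*t - 40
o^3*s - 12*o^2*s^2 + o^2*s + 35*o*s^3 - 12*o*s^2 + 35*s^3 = (o - 7*s)*(o - 5*s)*(o*s + s)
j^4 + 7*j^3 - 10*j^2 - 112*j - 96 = (j - 4)*(j + 1)*(j + 4)*(j + 6)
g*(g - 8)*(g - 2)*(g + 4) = g^4 - 6*g^3 - 24*g^2 + 64*g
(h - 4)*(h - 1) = h^2 - 5*h + 4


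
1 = 1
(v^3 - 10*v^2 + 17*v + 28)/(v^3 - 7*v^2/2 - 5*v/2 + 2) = 2*(v - 7)/(2*v - 1)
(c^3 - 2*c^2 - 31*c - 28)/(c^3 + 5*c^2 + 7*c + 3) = (c^2 - 3*c - 28)/(c^2 + 4*c + 3)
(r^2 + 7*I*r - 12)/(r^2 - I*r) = (r^2 + 7*I*r - 12)/(r*(r - I))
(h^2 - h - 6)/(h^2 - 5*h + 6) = (h + 2)/(h - 2)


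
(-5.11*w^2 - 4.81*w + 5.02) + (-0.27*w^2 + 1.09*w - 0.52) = -5.38*w^2 - 3.72*w + 4.5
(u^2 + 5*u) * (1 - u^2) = -u^4 - 5*u^3 + u^2 + 5*u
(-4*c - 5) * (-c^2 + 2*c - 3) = 4*c^3 - 3*c^2 + 2*c + 15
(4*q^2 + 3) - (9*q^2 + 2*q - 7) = -5*q^2 - 2*q + 10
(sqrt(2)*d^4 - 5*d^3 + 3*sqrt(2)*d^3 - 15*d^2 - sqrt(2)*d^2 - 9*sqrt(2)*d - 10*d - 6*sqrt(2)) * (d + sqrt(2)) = sqrt(2)*d^5 - 3*d^4 + 3*sqrt(2)*d^4 - 9*d^3 - 6*sqrt(2)*d^3 - 24*sqrt(2)*d^2 - 12*d^2 - 16*sqrt(2)*d - 18*d - 12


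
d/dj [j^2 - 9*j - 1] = 2*j - 9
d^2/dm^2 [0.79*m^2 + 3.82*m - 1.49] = 1.58000000000000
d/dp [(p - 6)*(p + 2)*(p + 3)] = 3*p^2 - 2*p - 24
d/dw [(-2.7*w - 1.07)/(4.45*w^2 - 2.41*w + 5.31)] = (12.015*w^2 + 9.523*w - 16.9157)/(19.8025*w^4 - 21.449*w^3 + 53.0671*w^2 - 25.5942*w + 28.1961)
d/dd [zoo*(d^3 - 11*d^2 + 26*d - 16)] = zoo*(d^2 + d + 1)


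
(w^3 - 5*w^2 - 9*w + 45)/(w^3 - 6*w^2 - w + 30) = (w + 3)/(w + 2)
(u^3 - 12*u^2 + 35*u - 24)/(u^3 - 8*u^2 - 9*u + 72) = (u - 1)/(u + 3)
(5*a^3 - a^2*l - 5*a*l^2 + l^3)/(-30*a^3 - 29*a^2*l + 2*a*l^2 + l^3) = (-a + l)/(6*a + l)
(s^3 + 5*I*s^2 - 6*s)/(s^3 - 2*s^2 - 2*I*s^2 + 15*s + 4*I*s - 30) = s*(s + 2*I)/(s^2 - s*(2 + 5*I) + 10*I)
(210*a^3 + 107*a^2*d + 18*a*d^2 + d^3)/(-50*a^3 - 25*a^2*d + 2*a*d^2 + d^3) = (-42*a^2 - 13*a*d - d^2)/(10*a^2 + 3*a*d - d^2)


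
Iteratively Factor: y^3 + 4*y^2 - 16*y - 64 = (y + 4)*(y^2 - 16) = (y - 4)*(y + 4)*(y + 4)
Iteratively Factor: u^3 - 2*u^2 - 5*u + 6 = (u + 2)*(u^2 - 4*u + 3) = (u - 1)*(u + 2)*(u - 3)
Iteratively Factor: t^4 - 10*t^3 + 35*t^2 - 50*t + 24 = (t - 4)*(t^3 - 6*t^2 + 11*t - 6) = (t - 4)*(t - 3)*(t^2 - 3*t + 2) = (t - 4)*(t - 3)*(t - 2)*(t - 1)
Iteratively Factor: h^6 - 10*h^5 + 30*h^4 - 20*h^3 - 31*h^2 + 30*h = (h - 5)*(h^5 - 5*h^4 + 5*h^3 + 5*h^2 - 6*h) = (h - 5)*(h + 1)*(h^4 - 6*h^3 + 11*h^2 - 6*h) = (h - 5)*(h - 3)*(h + 1)*(h^3 - 3*h^2 + 2*h) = (h - 5)*(h - 3)*(h - 2)*(h + 1)*(h^2 - h) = h*(h - 5)*(h - 3)*(h - 2)*(h + 1)*(h - 1)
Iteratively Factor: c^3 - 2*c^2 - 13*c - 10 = (c + 1)*(c^2 - 3*c - 10) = (c - 5)*(c + 1)*(c + 2)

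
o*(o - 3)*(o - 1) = o^3 - 4*o^2 + 3*o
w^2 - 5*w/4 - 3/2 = (w - 2)*(w + 3/4)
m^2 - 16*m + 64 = (m - 8)^2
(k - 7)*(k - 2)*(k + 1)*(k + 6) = k^4 - 2*k^3 - 43*k^2 + 44*k + 84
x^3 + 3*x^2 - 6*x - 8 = (x - 2)*(x + 1)*(x + 4)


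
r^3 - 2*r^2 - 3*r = r*(r - 3)*(r + 1)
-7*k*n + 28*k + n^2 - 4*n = (-7*k + n)*(n - 4)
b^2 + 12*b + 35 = (b + 5)*(b + 7)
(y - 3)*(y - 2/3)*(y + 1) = y^3 - 8*y^2/3 - 5*y/3 + 2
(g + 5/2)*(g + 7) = g^2 + 19*g/2 + 35/2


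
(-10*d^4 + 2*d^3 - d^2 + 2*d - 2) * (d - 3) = -10*d^5 + 32*d^4 - 7*d^3 + 5*d^2 - 8*d + 6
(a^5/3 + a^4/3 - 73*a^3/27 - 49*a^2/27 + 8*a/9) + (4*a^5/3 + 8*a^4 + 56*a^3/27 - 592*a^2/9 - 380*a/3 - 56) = 5*a^5/3 + 25*a^4/3 - 17*a^3/27 - 1825*a^2/27 - 1132*a/9 - 56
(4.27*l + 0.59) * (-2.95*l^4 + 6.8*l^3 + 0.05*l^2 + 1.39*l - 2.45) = -12.5965*l^5 + 27.2955*l^4 + 4.2255*l^3 + 5.9648*l^2 - 9.6414*l - 1.4455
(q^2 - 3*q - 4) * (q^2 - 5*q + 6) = q^4 - 8*q^3 + 17*q^2 + 2*q - 24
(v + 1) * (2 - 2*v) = 2 - 2*v^2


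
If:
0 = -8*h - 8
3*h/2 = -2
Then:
No Solution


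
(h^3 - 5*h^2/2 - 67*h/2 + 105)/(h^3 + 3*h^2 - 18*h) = (2*h^2 - 17*h + 35)/(2*h*(h - 3))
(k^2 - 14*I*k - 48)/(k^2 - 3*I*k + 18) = (k - 8*I)/(k + 3*I)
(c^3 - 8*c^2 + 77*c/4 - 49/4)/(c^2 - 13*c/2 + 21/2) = (2*c^2 - 9*c + 7)/(2*(c - 3))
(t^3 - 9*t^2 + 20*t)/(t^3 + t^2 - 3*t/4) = 4*(t^2 - 9*t + 20)/(4*t^2 + 4*t - 3)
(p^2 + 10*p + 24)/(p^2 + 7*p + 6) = (p + 4)/(p + 1)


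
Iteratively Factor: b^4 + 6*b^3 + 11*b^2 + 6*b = (b + 1)*(b^3 + 5*b^2 + 6*b) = b*(b + 1)*(b^2 + 5*b + 6) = b*(b + 1)*(b + 2)*(b + 3)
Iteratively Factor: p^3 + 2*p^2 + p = (p + 1)*(p^2 + p) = (p + 1)^2*(p)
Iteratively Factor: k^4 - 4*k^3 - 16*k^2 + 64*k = (k + 4)*(k^3 - 8*k^2 + 16*k) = (k - 4)*(k + 4)*(k^2 - 4*k) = k*(k - 4)*(k + 4)*(k - 4)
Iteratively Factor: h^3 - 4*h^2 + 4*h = (h - 2)*(h^2 - 2*h) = h*(h - 2)*(h - 2)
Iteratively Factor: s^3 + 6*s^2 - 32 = (s + 4)*(s^2 + 2*s - 8) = (s - 2)*(s + 4)*(s + 4)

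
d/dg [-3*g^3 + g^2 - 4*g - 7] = -9*g^2 + 2*g - 4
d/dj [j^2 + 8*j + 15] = 2*j + 8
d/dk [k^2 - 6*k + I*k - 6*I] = 2*k - 6 + I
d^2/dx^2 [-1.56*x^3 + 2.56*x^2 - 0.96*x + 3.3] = 5.12 - 9.36*x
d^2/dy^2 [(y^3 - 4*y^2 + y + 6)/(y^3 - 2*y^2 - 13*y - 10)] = 4*(-y^3 + 24*y^2 - 102*y + 182)/(y^6 - 9*y^5 - 3*y^4 + 153*y^3 + 30*y^2 - 900*y - 1000)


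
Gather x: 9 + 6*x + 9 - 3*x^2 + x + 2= -3*x^2 + 7*x + 20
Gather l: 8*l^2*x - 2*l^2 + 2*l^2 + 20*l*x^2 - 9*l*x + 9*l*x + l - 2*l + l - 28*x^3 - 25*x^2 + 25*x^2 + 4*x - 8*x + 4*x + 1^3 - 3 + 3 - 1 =8*l^2*x + 20*l*x^2 - 28*x^3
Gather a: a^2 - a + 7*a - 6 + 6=a^2 + 6*a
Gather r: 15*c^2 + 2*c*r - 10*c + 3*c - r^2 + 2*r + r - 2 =15*c^2 - 7*c - r^2 + r*(2*c + 3) - 2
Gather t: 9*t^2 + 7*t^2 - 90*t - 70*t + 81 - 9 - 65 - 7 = 16*t^2 - 160*t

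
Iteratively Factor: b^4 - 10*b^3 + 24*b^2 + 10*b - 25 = (b - 1)*(b^3 - 9*b^2 + 15*b + 25) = (b - 5)*(b - 1)*(b^2 - 4*b - 5) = (b - 5)*(b - 1)*(b + 1)*(b - 5)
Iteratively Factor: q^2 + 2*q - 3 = (q + 3)*(q - 1)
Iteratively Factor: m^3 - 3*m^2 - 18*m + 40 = (m + 4)*(m^2 - 7*m + 10) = (m - 2)*(m + 4)*(m - 5)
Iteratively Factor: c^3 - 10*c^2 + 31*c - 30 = (c - 2)*(c^2 - 8*c + 15) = (c - 3)*(c - 2)*(c - 5)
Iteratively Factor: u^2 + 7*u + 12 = (u + 3)*(u + 4)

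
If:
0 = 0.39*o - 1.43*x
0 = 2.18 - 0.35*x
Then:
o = 22.84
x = 6.23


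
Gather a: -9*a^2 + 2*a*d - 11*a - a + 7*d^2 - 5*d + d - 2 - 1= -9*a^2 + a*(2*d - 12) + 7*d^2 - 4*d - 3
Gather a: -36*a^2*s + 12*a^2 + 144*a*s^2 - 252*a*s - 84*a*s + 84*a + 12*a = a^2*(12 - 36*s) + a*(144*s^2 - 336*s + 96)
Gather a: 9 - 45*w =9 - 45*w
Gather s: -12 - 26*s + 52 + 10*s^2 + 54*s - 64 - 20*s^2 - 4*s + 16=-10*s^2 + 24*s - 8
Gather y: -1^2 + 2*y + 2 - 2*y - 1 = 0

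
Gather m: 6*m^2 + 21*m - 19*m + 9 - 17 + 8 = 6*m^2 + 2*m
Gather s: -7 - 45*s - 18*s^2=-18*s^2 - 45*s - 7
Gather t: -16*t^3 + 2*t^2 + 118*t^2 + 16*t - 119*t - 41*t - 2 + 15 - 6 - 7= -16*t^3 + 120*t^2 - 144*t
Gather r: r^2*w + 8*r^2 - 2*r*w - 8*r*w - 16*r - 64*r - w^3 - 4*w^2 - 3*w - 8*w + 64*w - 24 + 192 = r^2*(w + 8) + r*(-10*w - 80) - w^3 - 4*w^2 + 53*w + 168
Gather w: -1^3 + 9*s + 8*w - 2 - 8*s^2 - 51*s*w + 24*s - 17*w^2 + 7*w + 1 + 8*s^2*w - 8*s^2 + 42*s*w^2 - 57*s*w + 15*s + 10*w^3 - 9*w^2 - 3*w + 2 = -16*s^2 + 48*s + 10*w^3 + w^2*(42*s - 26) + w*(8*s^2 - 108*s + 12)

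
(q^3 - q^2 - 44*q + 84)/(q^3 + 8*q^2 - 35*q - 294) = (q - 2)/(q + 7)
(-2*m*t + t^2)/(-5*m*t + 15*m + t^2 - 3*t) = t*(2*m - t)/(5*m*t - 15*m - t^2 + 3*t)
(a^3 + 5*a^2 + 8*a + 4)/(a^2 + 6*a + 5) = (a^2 + 4*a + 4)/(a + 5)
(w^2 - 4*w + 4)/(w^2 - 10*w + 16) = (w - 2)/(w - 8)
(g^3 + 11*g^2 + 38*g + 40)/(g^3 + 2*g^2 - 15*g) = (g^2 + 6*g + 8)/(g*(g - 3))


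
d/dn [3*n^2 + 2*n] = 6*n + 2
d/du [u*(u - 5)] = 2*u - 5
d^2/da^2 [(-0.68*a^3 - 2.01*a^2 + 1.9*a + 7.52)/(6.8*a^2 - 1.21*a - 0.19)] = (2.8421709430404e-14*a^5 + 1.13686837721616e-13*a^4 + 138.887144*a^3 + 2069.829288*a^2 - 356.665848*a + 40.433002)/(314.432*a^6 - 167.8512*a^5 + 3.51084*a^4 + 7.608359*a^3 - 0.0980970000000001*a^2 - 0.131043*a - 0.006859)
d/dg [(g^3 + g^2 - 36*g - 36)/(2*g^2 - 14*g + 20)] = (g^4 - 14*g^3 + 59*g^2 + 92*g - 612)/(2*(g^4 - 14*g^3 + 69*g^2 - 140*g + 100))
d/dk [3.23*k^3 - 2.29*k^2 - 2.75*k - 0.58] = 9.69*k^2 - 4.58*k - 2.75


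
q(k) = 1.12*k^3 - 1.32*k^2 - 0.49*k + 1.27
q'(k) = 3.36*k^2 - 2.64*k - 0.49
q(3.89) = 45.32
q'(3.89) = 40.08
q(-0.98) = -0.57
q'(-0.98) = 5.32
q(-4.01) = -90.21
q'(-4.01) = 64.13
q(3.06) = 19.50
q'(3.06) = 22.89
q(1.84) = 2.88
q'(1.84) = 6.03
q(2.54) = 9.86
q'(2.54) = 14.48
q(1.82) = 2.76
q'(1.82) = 5.83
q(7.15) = 339.67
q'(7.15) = 152.41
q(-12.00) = -2118.29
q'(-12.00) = 515.03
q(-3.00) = -39.38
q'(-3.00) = 37.67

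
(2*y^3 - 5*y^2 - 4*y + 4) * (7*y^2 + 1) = 14*y^5 - 35*y^4 - 26*y^3 + 23*y^2 - 4*y + 4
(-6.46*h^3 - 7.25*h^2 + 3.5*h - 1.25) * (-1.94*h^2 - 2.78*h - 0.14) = 12.5324*h^5 + 32.0238*h^4 + 14.2694*h^3 - 6.29*h^2 + 2.985*h + 0.175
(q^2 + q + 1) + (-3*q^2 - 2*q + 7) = -2*q^2 - q + 8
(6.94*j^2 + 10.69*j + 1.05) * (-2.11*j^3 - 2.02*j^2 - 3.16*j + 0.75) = -14.6434*j^5 - 36.5747*j^4 - 45.7397*j^3 - 30.6964*j^2 + 4.6995*j + 0.7875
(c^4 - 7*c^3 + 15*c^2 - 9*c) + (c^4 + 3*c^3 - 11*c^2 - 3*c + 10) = 2*c^4 - 4*c^3 + 4*c^2 - 12*c + 10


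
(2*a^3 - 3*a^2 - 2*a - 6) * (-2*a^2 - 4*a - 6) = -4*a^5 - 2*a^4 + 4*a^3 + 38*a^2 + 36*a + 36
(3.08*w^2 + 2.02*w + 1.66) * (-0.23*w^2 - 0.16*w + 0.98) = -0.7084*w^4 - 0.9574*w^3 + 2.3134*w^2 + 1.714*w + 1.6268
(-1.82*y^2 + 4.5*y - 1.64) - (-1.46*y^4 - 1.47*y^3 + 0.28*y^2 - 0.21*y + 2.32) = 1.46*y^4 + 1.47*y^3 - 2.1*y^2 + 4.71*y - 3.96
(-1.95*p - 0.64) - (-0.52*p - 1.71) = 1.07 - 1.43*p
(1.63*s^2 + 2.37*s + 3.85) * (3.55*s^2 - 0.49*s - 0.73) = 5.7865*s^4 + 7.6148*s^3 + 11.3163*s^2 - 3.6166*s - 2.8105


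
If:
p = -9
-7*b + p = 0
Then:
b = -9/7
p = -9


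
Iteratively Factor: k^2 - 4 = (k - 2)*(k + 2)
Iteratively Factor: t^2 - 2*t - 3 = (t + 1)*(t - 3)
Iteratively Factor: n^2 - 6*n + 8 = (n - 2)*(n - 4)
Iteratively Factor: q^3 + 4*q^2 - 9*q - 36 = (q + 4)*(q^2 - 9) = (q - 3)*(q + 4)*(q + 3)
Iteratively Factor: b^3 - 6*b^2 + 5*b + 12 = (b + 1)*(b^2 - 7*b + 12) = (b - 3)*(b + 1)*(b - 4)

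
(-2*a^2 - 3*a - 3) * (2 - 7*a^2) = 14*a^4 + 21*a^3 + 17*a^2 - 6*a - 6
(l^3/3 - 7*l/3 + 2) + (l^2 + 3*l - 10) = l^3/3 + l^2 + 2*l/3 - 8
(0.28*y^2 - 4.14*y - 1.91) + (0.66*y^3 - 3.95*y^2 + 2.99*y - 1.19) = 0.66*y^3 - 3.67*y^2 - 1.15*y - 3.1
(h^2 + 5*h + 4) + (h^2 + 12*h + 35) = 2*h^2 + 17*h + 39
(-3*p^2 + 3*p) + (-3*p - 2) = -3*p^2 - 2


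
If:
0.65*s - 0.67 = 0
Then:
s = 1.03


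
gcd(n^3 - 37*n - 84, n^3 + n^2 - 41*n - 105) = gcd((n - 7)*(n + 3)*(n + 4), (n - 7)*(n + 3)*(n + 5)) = n^2 - 4*n - 21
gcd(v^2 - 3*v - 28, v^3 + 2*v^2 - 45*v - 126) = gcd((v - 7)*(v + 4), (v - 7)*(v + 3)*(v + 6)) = v - 7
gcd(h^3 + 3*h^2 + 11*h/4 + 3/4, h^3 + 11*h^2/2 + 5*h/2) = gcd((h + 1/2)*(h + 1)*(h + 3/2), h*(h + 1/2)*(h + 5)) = h + 1/2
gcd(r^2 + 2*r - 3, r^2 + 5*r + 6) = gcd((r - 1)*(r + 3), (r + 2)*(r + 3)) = r + 3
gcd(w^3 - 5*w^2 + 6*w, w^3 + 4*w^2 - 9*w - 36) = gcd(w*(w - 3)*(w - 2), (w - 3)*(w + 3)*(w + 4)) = w - 3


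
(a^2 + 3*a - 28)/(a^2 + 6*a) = (a^2 + 3*a - 28)/(a*(a + 6))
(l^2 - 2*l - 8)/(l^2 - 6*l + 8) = (l + 2)/(l - 2)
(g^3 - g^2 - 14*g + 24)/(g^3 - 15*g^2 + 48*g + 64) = (g^3 - g^2 - 14*g + 24)/(g^3 - 15*g^2 + 48*g + 64)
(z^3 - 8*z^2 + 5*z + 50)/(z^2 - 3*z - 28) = (-z^3 + 8*z^2 - 5*z - 50)/(-z^2 + 3*z + 28)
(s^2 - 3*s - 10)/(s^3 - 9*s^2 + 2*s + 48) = (s - 5)/(s^2 - 11*s + 24)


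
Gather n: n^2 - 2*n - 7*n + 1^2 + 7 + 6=n^2 - 9*n + 14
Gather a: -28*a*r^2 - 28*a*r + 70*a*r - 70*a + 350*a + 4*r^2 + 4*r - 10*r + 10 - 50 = a*(-28*r^2 + 42*r + 280) + 4*r^2 - 6*r - 40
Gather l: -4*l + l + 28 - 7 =21 - 3*l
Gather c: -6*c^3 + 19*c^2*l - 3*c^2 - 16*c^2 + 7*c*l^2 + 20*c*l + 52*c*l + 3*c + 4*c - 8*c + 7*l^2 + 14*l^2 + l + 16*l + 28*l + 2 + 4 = -6*c^3 + c^2*(19*l - 19) + c*(7*l^2 + 72*l - 1) + 21*l^2 + 45*l + 6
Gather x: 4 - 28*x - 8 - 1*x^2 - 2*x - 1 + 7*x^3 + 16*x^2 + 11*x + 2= 7*x^3 + 15*x^2 - 19*x - 3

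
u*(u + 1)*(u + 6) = u^3 + 7*u^2 + 6*u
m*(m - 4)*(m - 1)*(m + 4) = m^4 - m^3 - 16*m^2 + 16*m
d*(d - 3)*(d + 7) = d^3 + 4*d^2 - 21*d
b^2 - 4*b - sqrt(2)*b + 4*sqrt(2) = (b - 4)*(b - sqrt(2))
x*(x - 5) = x^2 - 5*x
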